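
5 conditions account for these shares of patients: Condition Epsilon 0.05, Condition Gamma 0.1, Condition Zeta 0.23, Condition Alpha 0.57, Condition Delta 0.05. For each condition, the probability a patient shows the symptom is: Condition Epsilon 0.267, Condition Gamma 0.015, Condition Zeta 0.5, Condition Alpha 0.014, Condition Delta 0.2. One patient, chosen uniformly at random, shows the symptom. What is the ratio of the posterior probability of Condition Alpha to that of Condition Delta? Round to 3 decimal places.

Compute prior × likelihood for every hypothesis:
  Condition Epsilon: 0.05 × 0.267 = 0.01335
  Condition Gamma: 0.1 × 0.015 = 0.0015
  Condition Zeta: 0.23 × 0.5 = 0.115
  Condition Alpha: 0.57 × 0.014 = 0.00798
  Condition Delta: 0.05 × 0.2 = 0.01
Total = 0.14783.
The ratio is 0.00798 / 0.01 (the normalizer cancels) = 0.798.

0.798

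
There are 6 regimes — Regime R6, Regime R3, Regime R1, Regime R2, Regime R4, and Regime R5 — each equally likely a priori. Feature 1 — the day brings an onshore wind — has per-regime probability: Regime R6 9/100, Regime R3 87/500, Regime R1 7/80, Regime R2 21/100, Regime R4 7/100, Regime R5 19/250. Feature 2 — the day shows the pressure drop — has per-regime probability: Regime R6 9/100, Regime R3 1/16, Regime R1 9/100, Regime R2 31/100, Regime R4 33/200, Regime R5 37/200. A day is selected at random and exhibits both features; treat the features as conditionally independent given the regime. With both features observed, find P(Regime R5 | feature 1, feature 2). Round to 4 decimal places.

0.1196

With a uniform prior (1/6 each), posterior ∝ likelihood:
  Regime R6: 0.09 × 0.09 = 0.0081
  Regime R3: 0.174 × 0.0625 = 0.010875
  Regime R1: 0.0875 × 0.09 = 0.007875
  Regime R2: 0.21 × 0.31 = 0.0651
  Regime R4: 0.07 × 0.165 = 0.01155
  Regime R5: 0.076 × 0.185 = 0.01406
Total = 0.11756.
P(Regime R5 | evidence) = 0.01406 / 0.11756 ≈ 0.1196.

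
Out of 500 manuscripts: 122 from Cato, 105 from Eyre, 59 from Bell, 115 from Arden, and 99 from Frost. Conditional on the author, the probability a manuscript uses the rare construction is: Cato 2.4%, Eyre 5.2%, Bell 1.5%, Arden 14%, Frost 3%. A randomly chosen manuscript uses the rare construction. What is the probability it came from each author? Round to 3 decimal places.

Unnormalized posteriors (prior × likelihood):
  Cato: 0.244 × 0.024 = 0.005856
  Eyre: 0.21 × 0.052 = 0.01092
  Bell: 0.118 × 0.015 = 0.00177
  Arden: 0.23 × 0.14 = 0.0322
  Frost: 0.198 × 0.03 = 0.00594
Total = 0.056686.
P(Cato | rare-form) = 0.005856/0.056686 ≈ 0.103
P(Eyre | rare-form) = 0.01092/0.056686 ≈ 0.193
P(Bell | rare-form) = 0.00177/0.056686 ≈ 0.031
P(Arden | rare-form) = 0.0322/0.056686 ≈ 0.568
P(Frost | rare-form) = 0.00594/0.056686 ≈ 0.105
(Check: 0.103+0.193+0.031+0.568+0.105 = 1.000.)

Cato 0.103, Eyre 0.193, Bell 0.031, Arden 0.568, Frost 0.105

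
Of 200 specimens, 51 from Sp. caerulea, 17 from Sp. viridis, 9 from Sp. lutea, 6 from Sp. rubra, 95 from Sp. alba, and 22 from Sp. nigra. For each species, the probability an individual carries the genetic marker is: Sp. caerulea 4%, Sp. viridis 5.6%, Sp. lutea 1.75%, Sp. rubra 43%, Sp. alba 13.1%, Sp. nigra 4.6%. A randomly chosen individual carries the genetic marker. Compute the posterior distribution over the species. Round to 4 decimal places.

Sp. caerulea 0.1063, Sp. viridis 0.0496, Sp. lutea 0.0082, Sp. rubra 0.1345, Sp. alba 0.6486, Sp. nigra 0.0527

Prior × likelihood for each hypothesis:
  Sp. caerulea: 0.255 × 0.04 = 0.0102
  Sp. viridis: 0.085 × 0.056 = 0.00476
  Sp. lutea: 0.045 × 0.0175 = 0.0007875
  Sp. rubra: 0.03 × 0.43 = 0.0129
  Sp. alba: 0.475 × 0.131 = 0.062225
  Sp. nigra: 0.11 × 0.046 = 0.00506
Normalizing constant = 0.0959325.
P(Sp. caerulea | marker) = 0.0102/0.0959325 ≈ 0.1063
P(Sp. viridis | marker) = 0.00476/0.0959325 ≈ 0.0496
P(Sp. lutea | marker) = 0.0007875/0.0959325 ≈ 0.0082
P(Sp. rubra | marker) = 0.0129/0.0959325 ≈ 0.1345
P(Sp. alba | marker) = 0.062225/0.0959325 ≈ 0.6486
P(Sp. nigra | marker) = 0.00506/0.0959325 ≈ 0.0527
(Check: 0.1063+0.0496+0.0082+0.1345+0.6486+0.0527 = 0.9999.)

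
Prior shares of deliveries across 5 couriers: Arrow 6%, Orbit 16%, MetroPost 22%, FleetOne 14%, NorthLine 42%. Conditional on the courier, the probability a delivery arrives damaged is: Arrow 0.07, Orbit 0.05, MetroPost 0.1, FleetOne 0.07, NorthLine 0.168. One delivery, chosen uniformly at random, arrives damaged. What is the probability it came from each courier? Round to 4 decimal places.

Arrow 0.0367, Orbit 0.0698, MetroPost 0.1920, FleetOne 0.0855, NorthLine 0.6159

By Bayes' rule, posterior ∝ prior × likelihood:
  Arrow: 0.06 × 0.07 = 0.0042
  Orbit: 0.16 × 0.05 = 0.008
  MetroPost: 0.22 × 0.1 = 0.022
  FleetOne: 0.14 × 0.07 = 0.0098
  NorthLine: 0.42 × 0.168 = 0.07056
Normalizing constant = 0.11456.
P(Arrow | damaged) = 0.0042/0.11456 ≈ 0.0367
P(Orbit | damaged) = 0.008/0.11456 ≈ 0.0698
P(MetroPost | damaged) = 0.022/0.11456 ≈ 0.1920
P(FleetOne | damaged) = 0.0098/0.11456 ≈ 0.0855
P(NorthLine | damaged) = 0.07056/0.11456 ≈ 0.6159
(Check: 0.0367+0.0698+0.1920+0.0855+0.6159 = 0.9999.)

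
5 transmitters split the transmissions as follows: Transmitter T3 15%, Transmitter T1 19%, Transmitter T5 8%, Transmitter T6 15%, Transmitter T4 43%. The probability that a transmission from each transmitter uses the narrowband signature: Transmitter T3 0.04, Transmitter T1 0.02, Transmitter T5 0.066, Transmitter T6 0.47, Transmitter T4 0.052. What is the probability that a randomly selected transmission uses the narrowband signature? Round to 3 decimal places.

Unnormalized posteriors (prior × likelihood):
  Transmitter T3: 0.15 × 0.04 = 0.006
  Transmitter T1: 0.19 × 0.02 = 0.0038
  Transmitter T5: 0.08 × 0.066 = 0.00528
  Transmitter T6: 0.15 × 0.47 = 0.0705
  Transmitter T4: 0.43 × 0.052 = 0.02236
P(narrowband) = 0.006 + 0.0038 + 0.00528 + 0.0705 + 0.02236 = 0.10794 → 0.108.

0.108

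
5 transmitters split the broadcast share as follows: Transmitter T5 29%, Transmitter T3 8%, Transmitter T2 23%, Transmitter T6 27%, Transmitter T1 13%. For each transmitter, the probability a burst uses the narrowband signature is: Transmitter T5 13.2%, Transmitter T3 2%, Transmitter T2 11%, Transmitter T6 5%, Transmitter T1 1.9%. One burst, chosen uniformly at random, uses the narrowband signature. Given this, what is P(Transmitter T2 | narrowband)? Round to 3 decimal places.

Prior × likelihood for each hypothesis:
  Transmitter T5: 0.29 × 0.132 = 0.03828
  Transmitter T3: 0.08 × 0.02 = 0.0016
  Transmitter T2: 0.23 × 0.11 = 0.0253
  Transmitter T6: 0.27 × 0.05 = 0.0135
  Transmitter T1: 0.13 × 0.019 = 0.00247
Normalizing constant = 0.08115.
P(Transmitter T2 | evidence) = 0.0253 / 0.08115 ≈ 0.312.

0.312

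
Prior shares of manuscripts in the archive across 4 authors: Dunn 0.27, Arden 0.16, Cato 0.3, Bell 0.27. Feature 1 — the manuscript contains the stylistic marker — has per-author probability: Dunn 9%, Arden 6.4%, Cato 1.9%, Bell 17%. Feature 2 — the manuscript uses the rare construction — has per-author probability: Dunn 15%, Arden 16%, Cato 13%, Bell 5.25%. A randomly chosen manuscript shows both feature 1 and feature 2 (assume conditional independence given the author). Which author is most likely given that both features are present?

Dunn

By Bayes' rule, posterior ∝ prior × likelihood:
  Dunn: 0.27 × 0.09 × 0.15 = 0.003645
  Arden: 0.16 × 0.064 × 0.16 = 0.0016384
  Cato: 0.3 × 0.019 × 0.13 = 0.000741
  Bell: 0.27 × 0.17 × 0.0525 = 0.00240975
Sum = 0.00843415.
Largest term belongs to Dunn, so Dunn is most probable.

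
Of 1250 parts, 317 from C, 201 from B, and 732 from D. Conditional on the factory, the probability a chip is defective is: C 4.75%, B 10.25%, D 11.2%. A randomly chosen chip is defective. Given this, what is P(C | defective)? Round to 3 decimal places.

0.128

Compute prior × likelihood for every hypothesis:
  C: 0.2536 × 0.0475 = 0.012046
  B: 0.1608 × 0.1025 = 0.016482
  D: 0.5856 × 0.112 = 0.0655872
Normalizing constant = 0.0941152.
P(C | evidence) = 0.012046 / 0.0941152 ≈ 0.128.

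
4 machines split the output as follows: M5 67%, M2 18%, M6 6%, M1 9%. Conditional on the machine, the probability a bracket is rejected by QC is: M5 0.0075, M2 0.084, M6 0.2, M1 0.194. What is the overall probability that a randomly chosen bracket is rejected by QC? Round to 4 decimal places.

By Bayes' rule, posterior ∝ prior × likelihood:
  M5: 0.67 × 0.0075 = 0.005025
  M2: 0.18 × 0.084 = 0.01512
  M6: 0.06 × 0.2 = 0.012
  M1: 0.09 × 0.194 = 0.01746
P(rejected) = 0.005025 + 0.01512 + 0.012 + 0.01746 = 0.049605 → 0.0496.

0.0496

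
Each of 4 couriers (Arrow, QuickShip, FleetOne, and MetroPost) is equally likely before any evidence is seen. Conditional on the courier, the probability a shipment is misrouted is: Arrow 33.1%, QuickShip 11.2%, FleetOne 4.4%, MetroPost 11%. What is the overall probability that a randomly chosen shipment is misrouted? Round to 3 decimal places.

With a uniform prior (1/4 each), posterior ∝ likelihood:
  Arrow: 0.331
  QuickShip: 0.112
  FleetOne: 0.044
  MetroPost: 0.11
P(misrouted) = (1/4) × (0.331 + 0.112 + 0.044 + 0.11) = 0.597/4 ≈ 0.149.

0.149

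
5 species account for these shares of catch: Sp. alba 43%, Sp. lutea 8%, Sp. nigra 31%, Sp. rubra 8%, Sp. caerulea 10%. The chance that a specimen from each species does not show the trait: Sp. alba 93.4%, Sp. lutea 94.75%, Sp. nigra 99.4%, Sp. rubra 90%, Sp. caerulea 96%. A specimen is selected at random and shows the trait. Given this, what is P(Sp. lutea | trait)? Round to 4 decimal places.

Taking complements, P(trait | each) = Sp. alba 0.066, Sp. lutea 0.0525, Sp. nigra 0.006, Sp. rubra 0.1, Sp. caerulea 0.04.
Prior × likelihood for each hypothesis:
  Sp. alba: 0.43 × 0.066 = 0.02838
  Sp. lutea: 0.08 × 0.0525 = 0.0042
  Sp. nigra: 0.31 × 0.006 = 0.00186
  Sp. rubra: 0.08 × 0.1 = 0.008
  Sp. caerulea: 0.1 × 0.04 = 0.004
Sum = 0.04644.
P(Sp. lutea | evidence) = 0.0042 / 0.04644 ≈ 0.0904.

0.0904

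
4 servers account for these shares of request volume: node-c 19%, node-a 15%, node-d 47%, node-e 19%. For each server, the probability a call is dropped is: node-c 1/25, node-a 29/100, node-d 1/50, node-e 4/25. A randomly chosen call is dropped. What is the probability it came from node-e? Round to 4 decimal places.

Unnormalized posteriors (prior × likelihood):
  node-c: 0.19 × 0.04 = 0.0076
  node-a: 0.15 × 0.29 = 0.0435
  node-d: 0.47 × 0.02 = 0.0094
  node-e: 0.19 × 0.16 = 0.0304
Sum = 0.0909.
P(node-e | evidence) = 0.0304 / 0.0909 ≈ 0.3344.

0.3344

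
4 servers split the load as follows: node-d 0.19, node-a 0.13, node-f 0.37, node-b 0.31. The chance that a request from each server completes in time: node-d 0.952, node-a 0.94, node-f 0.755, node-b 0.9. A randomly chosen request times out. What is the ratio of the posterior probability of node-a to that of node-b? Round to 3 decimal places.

0.252

Taking complements, P(timeout | each) = node-d 0.048, node-a 0.06, node-f 0.245, node-b 0.1.
Unnormalized posteriors (prior × likelihood):
  node-d: 0.19 × 0.048 = 0.00912
  node-a: 0.13 × 0.06 = 0.0078
  node-f: 0.37 × 0.245 = 0.09065
  node-b: 0.31 × 0.1 = 0.031
Sum = 0.13857.
The ratio is 0.0078 / 0.031 (the normalizer cancels) = 0.252.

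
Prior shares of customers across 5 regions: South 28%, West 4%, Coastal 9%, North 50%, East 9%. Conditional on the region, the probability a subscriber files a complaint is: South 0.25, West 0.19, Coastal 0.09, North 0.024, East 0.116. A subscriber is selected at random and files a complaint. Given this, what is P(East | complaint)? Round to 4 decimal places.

0.0965

Unnormalized posteriors (prior × likelihood):
  South: 0.28 × 0.25 = 0.07
  West: 0.04 × 0.19 = 0.0076
  Coastal: 0.09 × 0.09 = 0.0081
  North: 0.5 × 0.024 = 0.012
  East: 0.09 × 0.116 = 0.01044
Total = 0.10814.
P(East | evidence) = 0.01044 / 0.10814 ≈ 0.0965.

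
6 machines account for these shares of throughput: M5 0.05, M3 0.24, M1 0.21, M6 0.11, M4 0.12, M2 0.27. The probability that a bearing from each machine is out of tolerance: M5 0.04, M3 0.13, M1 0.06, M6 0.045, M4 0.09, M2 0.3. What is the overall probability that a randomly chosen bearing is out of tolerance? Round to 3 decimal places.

0.143

Prior × likelihood for each hypothesis:
  M5: 0.05 × 0.04 = 0.002
  M3: 0.24 × 0.13 = 0.0312
  M1: 0.21 × 0.06 = 0.0126
  M6: 0.11 × 0.045 = 0.00495
  M4: 0.12 × 0.09 = 0.0108
  M2: 0.27 × 0.3 = 0.081
P(oversize) = 0.002 + 0.0312 + 0.0126 + 0.00495 + 0.0108 + 0.081 = 0.14255 → 0.143.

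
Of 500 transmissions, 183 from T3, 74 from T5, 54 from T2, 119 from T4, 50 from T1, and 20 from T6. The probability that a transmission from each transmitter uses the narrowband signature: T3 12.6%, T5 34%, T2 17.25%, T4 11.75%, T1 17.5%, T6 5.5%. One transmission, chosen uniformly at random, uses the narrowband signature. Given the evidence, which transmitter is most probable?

Prior × likelihood for each hypothesis:
  T3: 0.366 × 0.126 = 0.046116
  T5: 0.148 × 0.34 = 0.05032
  T2: 0.108 × 0.1725 = 0.01863
  T4: 0.238 × 0.1175 = 0.027965
  T1: 0.1 × 0.175 = 0.0175
  T6: 0.04 × 0.055 = 0.0022
Normalizing constant = 0.162731.
Largest term belongs to T5, so T5 is most probable.

T5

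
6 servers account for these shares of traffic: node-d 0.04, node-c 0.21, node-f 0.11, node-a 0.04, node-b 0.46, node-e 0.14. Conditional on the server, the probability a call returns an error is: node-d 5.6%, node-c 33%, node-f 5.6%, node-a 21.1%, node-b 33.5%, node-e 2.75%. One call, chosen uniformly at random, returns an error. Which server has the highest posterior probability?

Unnormalized posteriors (prior × likelihood):
  node-d: 0.04 × 0.056 = 0.00224
  node-c: 0.21 × 0.33 = 0.0693
  node-f: 0.11 × 0.056 = 0.00616
  node-a: 0.04 × 0.211 = 0.00844
  node-b: 0.46 × 0.335 = 0.1541
  node-e: 0.14 × 0.0275 = 0.00385
Normalizing constant = 0.24409.
Largest term belongs to node-b, so node-b is most probable.

node-b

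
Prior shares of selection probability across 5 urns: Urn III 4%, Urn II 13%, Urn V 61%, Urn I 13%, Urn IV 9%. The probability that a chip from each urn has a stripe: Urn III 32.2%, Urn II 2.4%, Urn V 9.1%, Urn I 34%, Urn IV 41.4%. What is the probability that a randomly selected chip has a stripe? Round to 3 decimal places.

0.153

By Bayes' rule, posterior ∝ prior × likelihood:
  Urn III: 0.04 × 0.322 = 0.01288
  Urn II: 0.13 × 0.024 = 0.00312
  Urn V: 0.61 × 0.091 = 0.05551
  Urn I: 0.13 × 0.34 = 0.0442
  Urn IV: 0.09 × 0.414 = 0.03726
P(striped) = 0.01288 + 0.00312 + 0.05551 + 0.0442 + 0.03726 = 0.15297 → 0.153.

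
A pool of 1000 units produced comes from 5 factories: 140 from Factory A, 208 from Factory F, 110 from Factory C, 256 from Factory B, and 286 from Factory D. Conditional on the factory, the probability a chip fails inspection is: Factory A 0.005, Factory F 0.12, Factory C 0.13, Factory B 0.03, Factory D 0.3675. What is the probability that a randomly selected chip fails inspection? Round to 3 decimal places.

By Bayes' rule, posterior ∝ prior × likelihood:
  Factory A: 0.14 × 0.005 = 0.0007
  Factory F: 0.208 × 0.12 = 0.02496
  Factory C: 0.11 × 0.13 = 0.0143
  Factory B: 0.256 × 0.03 = 0.00768
  Factory D: 0.286 × 0.3675 = 0.105105
P(nonconforming) = 0.0007 + 0.02496 + 0.0143 + 0.00768 + 0.105105 = 0.152745 → 0.153.

0.153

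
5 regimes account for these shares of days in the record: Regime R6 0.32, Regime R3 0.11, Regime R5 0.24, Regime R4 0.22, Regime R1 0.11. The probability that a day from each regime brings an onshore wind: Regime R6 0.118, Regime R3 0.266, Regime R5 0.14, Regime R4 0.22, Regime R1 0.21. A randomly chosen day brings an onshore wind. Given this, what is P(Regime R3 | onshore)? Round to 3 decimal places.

Unnormalized posteriors (prior × likelihood):
  Regime R6: 0.32 × 0.118 = 0.03776
  Regime R3: 0.11 × 0.266 = 0.02926
  Regime R5: 0.24 × 0.14 = 0.0336
  Regime R4: 0.22 × 0.22 = 0.0484
  Regime R1: 0.11 × 0.21 = 0.0231
Sum = 0.17212.
P(Regime R3 | evidence) = 0.02926 / 0.17212 ≈ 0.170.

0.170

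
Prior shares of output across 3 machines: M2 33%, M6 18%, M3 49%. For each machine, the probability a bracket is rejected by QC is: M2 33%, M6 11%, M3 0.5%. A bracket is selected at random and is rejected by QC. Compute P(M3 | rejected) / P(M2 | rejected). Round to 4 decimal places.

Unnormalized posteriors (prior × likelihood):
  M2: 0.33 × 0.33 = 0.1089
  M6: 0.18 × 0.11 = 0.0198
  M3: 0.49 × 0.005 = 0.00245
Normalizing constant = 0.13115.
The ratio is 0.00245 / 0.1089 (the normalizer cancels) = 0.0225.

0.0225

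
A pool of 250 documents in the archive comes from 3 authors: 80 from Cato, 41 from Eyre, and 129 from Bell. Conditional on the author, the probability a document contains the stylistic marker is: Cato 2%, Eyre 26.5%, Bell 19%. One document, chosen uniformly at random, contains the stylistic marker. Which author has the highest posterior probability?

By Bayes' rule, posterior ∝ prior × likelihood:
  Cato: 0.32 × 0.02 = 0.0064
  Eyre: 0.164 × 0.265 = 0.04346
  Bell: 0.516 × 0.19 = 0.09804
Total = 0.1479.
Largest term belongs to Bell, so Bell is most probable.

Bell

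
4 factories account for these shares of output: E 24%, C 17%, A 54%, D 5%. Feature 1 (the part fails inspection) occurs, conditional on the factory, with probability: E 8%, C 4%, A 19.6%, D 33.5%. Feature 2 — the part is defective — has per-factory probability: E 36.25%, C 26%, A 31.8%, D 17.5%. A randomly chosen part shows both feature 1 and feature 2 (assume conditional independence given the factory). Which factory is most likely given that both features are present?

A

By Bayes' rule, posterior ∝ prior × likelihood:
  E: 0.24 × 0.08 × 0.3625 = 0.00696
  C: 0.17 × 0.04 × 0.26 = 0.001768
  A: 0.54 × 0.196 × 0.318 = 0.03365712
  D: 0.05 × 0.335 × 0.175 = 0.00293125
Normalizing constant = 0.04531637.
Largest term belongs to A, so A is most probable.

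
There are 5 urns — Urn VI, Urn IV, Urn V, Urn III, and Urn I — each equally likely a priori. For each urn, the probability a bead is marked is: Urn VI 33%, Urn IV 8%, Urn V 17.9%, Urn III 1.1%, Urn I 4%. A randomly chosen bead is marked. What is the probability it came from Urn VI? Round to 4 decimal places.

0.5156

With a uniform prior (1/5 each), posterior ∝ likelihood:
  Urn VI: 0.33
  Urn IV: 0.08
  Urn V: 0.179
  Urn III: 0.011
  Urn I: 0.04
Total = 0.64.
P(Urn VI | evidence) = 0.33 / 0.64 ≈ 0.5156.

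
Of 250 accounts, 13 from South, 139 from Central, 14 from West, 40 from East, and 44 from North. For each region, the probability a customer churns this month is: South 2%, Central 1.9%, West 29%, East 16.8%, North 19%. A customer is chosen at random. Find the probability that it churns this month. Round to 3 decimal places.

0.088

By Bayes' rule, posterior ∝ prior × likelihood:
  South: 0.052 × 0.02 = 0.00104
  Central: 0.556 × 0.019 = 0.010564
  West: 0.056 × 0.29 = 0.01624
  East: 0.16 × 0.168 = 0.02688
  North: 0.176 × 0.19 = 0.03344
P(churn) = 0.00104 + 0.010564 + 0.01624 + 0.02688 + 0.03344 = 0.088164 → 0.088.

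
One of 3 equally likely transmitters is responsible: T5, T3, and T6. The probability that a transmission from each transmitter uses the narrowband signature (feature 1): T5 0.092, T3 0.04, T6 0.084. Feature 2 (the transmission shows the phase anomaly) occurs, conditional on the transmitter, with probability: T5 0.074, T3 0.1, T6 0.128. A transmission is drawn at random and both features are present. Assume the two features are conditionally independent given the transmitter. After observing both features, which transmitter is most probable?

With a uniform prior (1/3 each), posterior ∝ likelihood:
  T5: 0.092 × 0.074 = 0.006808
  T3: 0.04 × 0.1 = 0.004
  T6: 0.084 × 0.128 = 0.010752
Sum = 0.02156.
Largest term belongs to T6, so T6 is most probable.

T6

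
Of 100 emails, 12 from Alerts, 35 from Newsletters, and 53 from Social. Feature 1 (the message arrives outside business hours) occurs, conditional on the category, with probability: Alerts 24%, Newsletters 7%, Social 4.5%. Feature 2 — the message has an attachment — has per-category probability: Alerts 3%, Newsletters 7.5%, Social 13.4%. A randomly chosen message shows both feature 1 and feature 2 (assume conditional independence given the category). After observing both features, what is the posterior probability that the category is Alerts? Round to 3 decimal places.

Prior × likelihood for each hypothesis:
  Alerts: 0.12 × 0.24 × 0.03 = 0.000864
  Newsletters: 0.35 × 0.07 × 0.075 = 0.0018375
  Social: 0.53 × 0.045 × 0.134 = 0.0031959
Normalizing constant = 0.0058974.
P(Alerts | evidence) = 0.000864 / 0.0058974 ≈ 0.147.

0.147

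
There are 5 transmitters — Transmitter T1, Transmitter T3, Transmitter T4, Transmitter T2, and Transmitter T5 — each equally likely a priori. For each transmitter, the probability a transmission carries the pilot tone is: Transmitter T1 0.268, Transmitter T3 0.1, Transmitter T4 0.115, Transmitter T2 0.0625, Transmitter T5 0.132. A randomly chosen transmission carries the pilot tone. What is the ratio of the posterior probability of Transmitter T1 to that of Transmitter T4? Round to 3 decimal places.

Since the prior is uniform, the posterior is proportional to the likelihood:
  Transmitter T1: 0.268
  Transmitter T3: 0.1
  Transmitter T4: 0.115
  Transmitter T2: 0.0625
  Transmitter T5: 0.132
Normalizing constant = 0.6775.
The ratio is 0.268 / 0.115 (the normalizer cancels) = 2.330.

2.330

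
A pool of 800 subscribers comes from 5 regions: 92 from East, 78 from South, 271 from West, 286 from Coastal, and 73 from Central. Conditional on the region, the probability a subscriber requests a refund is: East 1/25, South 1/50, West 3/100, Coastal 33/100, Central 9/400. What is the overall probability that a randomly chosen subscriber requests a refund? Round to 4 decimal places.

By Bayes' rule, posterior ∝ prior × likelihood:
  East: 0.115 × 0.04 = 0.0046
  South: 0.0975 × 0.02 = 0.00195
  West: 0.33875 × 0.03 = 0.0101625
  Coastal: 0.3575 × 0.33 = 0.117975
  Central: 0.09125 × 0.0225 = 0.002053125
P(refund) = 0.0046 + 0.00195 + 0.0101625 + 0.117975 + 0.002053125 = 0.136740625 → 0.1367.

0.1367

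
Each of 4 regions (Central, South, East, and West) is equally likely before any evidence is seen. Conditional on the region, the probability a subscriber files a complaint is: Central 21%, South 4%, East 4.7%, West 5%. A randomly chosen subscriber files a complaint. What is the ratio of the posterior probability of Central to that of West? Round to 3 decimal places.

4.200

Since the prior is uniform, the posterior is proportional to the likelihood:
  Central: 0.21
  South: 0.04
  East: 0.047
  West: 0.05
Sum = 0.347.
The ratio is 0.21 / 0.05 (the normalizer cancels) = 4.200.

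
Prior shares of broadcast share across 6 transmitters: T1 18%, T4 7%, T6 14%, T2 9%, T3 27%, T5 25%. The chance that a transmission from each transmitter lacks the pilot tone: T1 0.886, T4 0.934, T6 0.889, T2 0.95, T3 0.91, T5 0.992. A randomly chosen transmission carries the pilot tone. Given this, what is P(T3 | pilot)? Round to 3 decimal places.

0.340

Taking complements, P(pilot | each) = T1 0.114, T4 0.066, T6 0.111, T2 0.05, T3 0.09, T5 0.008.
Prior × likelihood for each hypothesis:
  T1: 0.18 × 0.114 = 0.02052
  T4: 0.07 × 0.066 = 0.00462
  T6: 0.14 × 0.111 = 0.01554
  T2: 0.09 × 0.05 = 0.0045
  T3: 0.27 × 0.09 = 0.0243
  T5: 0.25 × 0.008 = 0.002
Normalizing constant = 0.07148.
P(T3 | evidence) = 0.0243 / 0.07148 ≈ 0.340.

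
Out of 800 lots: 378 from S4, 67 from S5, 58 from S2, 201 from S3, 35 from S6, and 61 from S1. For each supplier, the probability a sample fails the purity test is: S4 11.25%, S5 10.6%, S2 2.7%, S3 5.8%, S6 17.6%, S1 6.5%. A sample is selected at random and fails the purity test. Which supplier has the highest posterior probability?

Prior × likelihood for each hypothesis:
  S4: 0.4725 × 0.1125 = 0.05315625
  S5: 0.08375 × 0.106 = 0.0088775
  S2: 0.0725 × 0.027 = 0.0019575
  S3: 0.25125 × 0.058 = 0.0145725
  S6: 0.04375 × 0.176 = 0.0077
  S1: 0.07625 × 0.065 = 0.00495625
Total = 0.09122.
Largest term belongs to S4, so S4 is most probable.

S4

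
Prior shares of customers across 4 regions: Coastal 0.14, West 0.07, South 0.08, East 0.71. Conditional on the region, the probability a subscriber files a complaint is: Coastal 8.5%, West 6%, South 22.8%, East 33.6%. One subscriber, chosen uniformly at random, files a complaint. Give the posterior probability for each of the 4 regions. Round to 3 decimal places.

Coastal 0.044, West 0.015, South 0.067, East 0.874

By Bayes' rule, posterior ∝ prior × likelihood:
  Coastal: 0.14 × 0.085 = 0.0119
  West: 0.07 × 0.06 = 0.0042
  South: 0.08 × 0.228 = 0.01824
  East: 0.71 × 0.336 = 0.23856
Total = 0.2729.
P(Coastal | complaint) = 0.0119/0.2729 ≈ 0.044
P(West | complaint) = 0.0042/0.2729 ≈ 0.015
P(South | complaint) = 0.01824/0.2729 ≈ 0.067
P(East | complaint) = 0.23856/0.2729 ≈ 0.874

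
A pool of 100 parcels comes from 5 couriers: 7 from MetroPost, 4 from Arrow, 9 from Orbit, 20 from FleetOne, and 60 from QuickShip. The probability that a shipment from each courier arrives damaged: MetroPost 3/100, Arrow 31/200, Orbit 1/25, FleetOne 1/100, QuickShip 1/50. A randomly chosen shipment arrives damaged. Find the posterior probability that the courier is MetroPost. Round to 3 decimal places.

0.081

Prior × likelihood for each hypothesis:
  MetroPost: 0.07 × 0.03 = 0.0021
  Arrow: 0.04 × 0.155 = 0.0062
  Orbit: 0.09 × 0.04 = 0.0036
  FleetOne: 0.2 × 0.01 = 0.002
  QuickShip: 0.6 × 0.02 = 0.012
Sum = 0.0259.
P(MetroPost | evidence) = 0.0021 / 0.0259 ≈ 0.081.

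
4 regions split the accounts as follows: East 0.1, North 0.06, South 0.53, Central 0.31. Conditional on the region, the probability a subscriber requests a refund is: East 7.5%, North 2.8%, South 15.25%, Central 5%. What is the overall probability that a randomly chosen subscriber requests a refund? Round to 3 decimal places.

0.106

By Bayes' rule, posterior ∝ prior × likelihood:
  East: 0.1 × 0.075 = 0.0075
  North: 0.06 × 0.028 = 0.00168
  South: 0.53 × 0.1525 = 0.080825
  Central: 0.31 × 0.05 = 0.0155
P(refund) = 0.0075 + 0.00168 + 0.080825 + 0.0155 = 0.105505 → 0.106.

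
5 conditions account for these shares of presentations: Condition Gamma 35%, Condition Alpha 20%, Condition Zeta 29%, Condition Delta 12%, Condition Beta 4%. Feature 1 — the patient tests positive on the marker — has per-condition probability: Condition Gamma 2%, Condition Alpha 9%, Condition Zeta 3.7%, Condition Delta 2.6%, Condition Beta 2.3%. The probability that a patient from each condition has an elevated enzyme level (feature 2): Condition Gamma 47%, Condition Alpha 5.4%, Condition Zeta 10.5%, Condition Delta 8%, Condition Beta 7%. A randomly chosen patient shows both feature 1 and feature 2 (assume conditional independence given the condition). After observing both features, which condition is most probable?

Unnormalized posteriors (prior × likelihood):
  Condition Gamma: 0.35 × 0.02 × 0.47 = 0.00329
  Condition Alpha: 0.2 × 0.09 × 0.054 = 0.000972
  Condition Zeta: 0.29 × 0.037 × 0.105 = 0.00112665
  Condition Delta: 0.12 × 0.026 × 0.08 = 0.0002496
  Condition Beta: 0.04 × 0.023 × 0.07 = 0.0000644
Total = 0.00570265.
Largest term belongs to Condition Gamma, so Condition Gamma is most probable.

Condition Gamma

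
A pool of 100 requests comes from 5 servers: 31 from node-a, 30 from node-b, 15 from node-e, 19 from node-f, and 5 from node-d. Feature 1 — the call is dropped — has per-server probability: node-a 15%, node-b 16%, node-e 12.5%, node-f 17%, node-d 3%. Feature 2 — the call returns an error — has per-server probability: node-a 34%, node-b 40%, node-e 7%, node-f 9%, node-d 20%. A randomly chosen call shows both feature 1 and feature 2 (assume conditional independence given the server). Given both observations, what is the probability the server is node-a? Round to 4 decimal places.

0.4000

By Bayes' rule, posterior ∝ prior × likelihood:
  node-a: 0.31 × 0.15 × 0.34 = 0.01581
  node-b: 0.3 × 0.16 × 0.4 = 0.0192
  node-e: 0.15 × 0.125 × 0.07 = 0.0013125
  node-f: 0.19 × 0.17 × 0.09 = 0.002907
  node-d: 0.05 × 0.03 × 0.2 = 0.0003
Sum = 0.0395295.
P(node-a | evidence) = 0.01581 / 0.0395295 ≈ 0.4000.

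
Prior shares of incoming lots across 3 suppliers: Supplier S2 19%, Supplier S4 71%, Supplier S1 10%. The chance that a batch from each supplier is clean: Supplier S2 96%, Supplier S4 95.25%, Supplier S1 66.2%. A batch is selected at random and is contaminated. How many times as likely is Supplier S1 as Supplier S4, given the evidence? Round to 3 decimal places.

1.002

Taking complements, P(contaminated | each) = Supplier S2 0.04, Supplier S4 0.0475, Supplier S1 0.338.
Unnormalized posteriors (prior × likelihood):
  Supplier S2: 0.19 × 0.04 = 0.0076
  Supplier S4: 0.71 × 0.0475 = 0.033725
  Supplier S1: 0.1 × 0.338 = 0.0338
Total = 0.075125.
The ratio is 0.0338 / 0.033725 (the normalizer cancels) = 1.002.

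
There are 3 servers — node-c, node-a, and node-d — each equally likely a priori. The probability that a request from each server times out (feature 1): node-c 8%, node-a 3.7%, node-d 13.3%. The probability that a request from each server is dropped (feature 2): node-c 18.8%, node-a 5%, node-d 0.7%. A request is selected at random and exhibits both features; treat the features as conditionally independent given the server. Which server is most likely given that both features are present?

Since the prior is uniform, the posterior is proportional to the likelihood:
  node-c: 0.08 × 0.188 = 0.01504
  node-a: 0.037 × 0.05 = 0.00185
  node-d: 0.133 × 0.007 = 0.000931
Normalizing constant = 0.017821.
Largest term belongs to node-c, so node-c is most probable.

node-c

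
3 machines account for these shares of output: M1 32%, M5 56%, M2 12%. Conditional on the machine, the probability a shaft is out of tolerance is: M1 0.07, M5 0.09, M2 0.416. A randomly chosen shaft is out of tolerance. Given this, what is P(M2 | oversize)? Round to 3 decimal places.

0.407

Unnormalized posteriors (prior × likelihood):
  M1: 0.32 × 0.07 = 0.0224
  M5: 0.56 × 0.09 = 0.0504
  M2: 0.12 × 0.416 = 0.04992
Normalizing constant = 0.12272.
P(M2 | evidence) = 0.04992 / 0.12272 ≈ 0.407.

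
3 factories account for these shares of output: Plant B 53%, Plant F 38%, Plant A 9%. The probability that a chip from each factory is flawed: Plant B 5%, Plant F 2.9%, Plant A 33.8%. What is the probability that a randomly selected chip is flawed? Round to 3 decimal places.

Compute prior × likelihood for every hypothesis:
  Plant B: 0.53 × 0.05 = 0.0265
  Plant F: 0.38 × 0.029 = 0.01102
  Plant A: 0.09 × 0.338 = 0.03042
P(flawed) = 0.0265 + 0.01102 + 0.03042 = 0.06794 → 0.068.

0.068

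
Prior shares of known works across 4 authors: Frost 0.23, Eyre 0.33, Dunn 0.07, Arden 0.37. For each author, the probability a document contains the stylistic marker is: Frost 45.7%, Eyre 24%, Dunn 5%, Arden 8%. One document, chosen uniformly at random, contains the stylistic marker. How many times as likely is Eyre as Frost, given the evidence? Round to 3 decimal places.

Unnormalized posteriors (prior × likelihood):
  Frost: 0.23 × 0.457 = 0.10511
  Eyre: 0.33 × 0.24 = 0.0792
  Dunn: 0.07 × 0.05 = 0.0035
  Arden: 0.37 × 0.08 = 0.0296
Normalizing constant = 0.21741.
The ratio is 0.0792 / 0.10511 (the normalizer cancels) = 0.753.

0.753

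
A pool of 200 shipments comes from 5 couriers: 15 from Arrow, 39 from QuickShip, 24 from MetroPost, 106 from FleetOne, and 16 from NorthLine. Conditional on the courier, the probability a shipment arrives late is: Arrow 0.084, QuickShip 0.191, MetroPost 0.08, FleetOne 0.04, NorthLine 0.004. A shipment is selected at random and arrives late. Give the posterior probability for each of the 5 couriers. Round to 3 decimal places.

Unnormalized posteriors (prior × likelihood):
  Arrow: 0.075 × 0.084 = 0.0063
  QuickShip: 0.195 × 0.191 = 0.037245
  MetroPost: 0.12 × 0.08 = 0.0096
  FleetOne: 0.53 × 0.04 = 0.0212
  NorthLine: 0.08 × 0.004 = 0.00032
Total = 0.074665.
P(Arrow | late) = 0.0063/0.074665 ≈ 0.084
P(QuickShip | late) = 0.037245/0.074665 ≈ 0.499
P(MetroPost | late) = 0.0096/0.074665 ≈ 0.129
P(FleetOne | late) = 0.0212/0.074665 ≈ 0.284
P(NorthLine | late) = 0.00032/0.074665 ≈ 0.004
(Check: 0.084+0.499+0.129+0.284+0.004 = 1.000.)

Arrow 0.084, QuickShip 0.499, MetroPost 0.129, FleetOne 0.284, NorthLine 0.004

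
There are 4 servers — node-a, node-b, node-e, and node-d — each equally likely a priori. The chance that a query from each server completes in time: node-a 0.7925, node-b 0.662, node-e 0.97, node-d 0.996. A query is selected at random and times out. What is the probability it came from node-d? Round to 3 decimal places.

Taking complements, P(timeout | each) = node-a 0.2075, node-b 0.338, node-e 0.03, node-d 0.004.
With a uniform prior (1/4 each), posterior ∝ likelihood:
  node-a: 0.2075
  node-b: 0.338
  node-e: 0.03
  node-d: 0.004
Total = 0.5795.
P(node-d | evidence) = 0.004 / 0.5795 ≈ 0.007.

0.007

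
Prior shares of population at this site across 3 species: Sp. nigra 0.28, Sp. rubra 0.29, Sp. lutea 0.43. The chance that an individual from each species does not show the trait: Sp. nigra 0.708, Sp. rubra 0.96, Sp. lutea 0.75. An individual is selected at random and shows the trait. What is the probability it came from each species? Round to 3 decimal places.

Sp. nigra 0.407, Sp. rubra 0.058, Sp. lutea 0.535

Taking complements, P(trait | each) = Sp. nigra 0.292, Sp. rubra 0.04, Sp. lutea 0.25.
Compute prior × likelihood for every hypothesis:
  Sp. nigra: 0.28 × 0.292 = 0.08176
  Sp. rubra: 0.29 × 0.04 = 0.0116
  Sp. lutea: 0.43 × 0.25 = 0.1075
Normalizing constant = 0.20086.
P(Sp. nigra | trait) = 0.08176/0.20086 ≈ 0.407
P(Sp. rubra | trait) = 0.0116/0.20086 ≈ 0.058
P(Sp. lutea | trait) = 0.1075/0.20086 ≈ 0.535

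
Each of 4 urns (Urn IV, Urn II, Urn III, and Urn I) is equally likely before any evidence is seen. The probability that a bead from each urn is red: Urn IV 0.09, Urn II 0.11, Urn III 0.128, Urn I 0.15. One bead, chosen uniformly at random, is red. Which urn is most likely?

Since the prior is uniform, the posterior is proportional to the likelihood:
  Urn IV: 0.09
  Urn II: 0.11
  Urn III: 0.128
  Urn I: 0.15
Sum = 0.478.
Largest term belongs to Urn I, so Urn I is most probable.

Urn I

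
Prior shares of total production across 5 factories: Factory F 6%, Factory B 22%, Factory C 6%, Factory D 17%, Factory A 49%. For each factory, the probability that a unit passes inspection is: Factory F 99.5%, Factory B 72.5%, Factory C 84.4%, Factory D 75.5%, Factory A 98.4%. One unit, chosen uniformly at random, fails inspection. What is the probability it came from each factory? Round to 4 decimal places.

Factory F 0.0025, Factory B 0.5056, Factory C 0.0782, Factory D 0.3481, Factory A 0.0655

Taking complements, P(nonconforming | each) = Factory F 0.005, Factory B 0.275, Factory C 0.156, Factory D 0.245, Factory A 0.016.
Prior × likelihood for each hypothesis:
  Factory F: 0.06 × 0.005 = 0.0003
  Factory B: 0.22 × 0.275 = 0.0605
  Factory C: 0.06 × 0.156 = 0.00936
  Factory D: 0.17 × 0.245 = 0.04165
  Factory A: 0.49 × 0.016 = 0.00784
Total = 0.11965.
P(Factory F | nonconforming) = 0.0003/0.11965 ≈ 0.0025
P(Factory B | nonconforming) = 0.0605/0.11965 ≈ 0.5056
P(Factory C | nonconforming) = 0.00936/0.11965 ≈ 0.0782
P(Factory D | nonconforming) = 0.04165/0.11965 ≈ 0.3481
P(Factory A | nonconforming) = 0.00784/0.11965 ≈ 0.0655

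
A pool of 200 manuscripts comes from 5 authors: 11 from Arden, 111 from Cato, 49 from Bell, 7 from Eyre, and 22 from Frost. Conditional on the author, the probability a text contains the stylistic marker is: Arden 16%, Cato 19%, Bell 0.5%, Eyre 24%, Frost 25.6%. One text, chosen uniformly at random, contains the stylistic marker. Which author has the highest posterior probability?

Prior × likelihood for each hypothesis:
  Arden: 0.055 × 0.16 = 0.0088
  Cato: 0.555 × 0.19 = 0.10545
  Bell: 0.245 × 0.005 = 0.001225
  Eyre: 0.035 × 0.24 = 0.0084
  Frost: 0.11 × 0.256 = 0.02816
Total = 0.152035.
Largest term belongs to Cato, so Cato is most probable.

Cato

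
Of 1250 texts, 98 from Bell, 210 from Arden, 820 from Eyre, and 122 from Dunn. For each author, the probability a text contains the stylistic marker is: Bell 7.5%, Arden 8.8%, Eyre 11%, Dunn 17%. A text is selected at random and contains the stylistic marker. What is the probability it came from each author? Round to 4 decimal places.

Prior × likelihood for each hypothesis:
  Bell: 0.0784 × 0.075 = 0.00588
  Arden: 0.168 × 0.088 = 0.014784
  Eyre: 0.656 × 0.11 = 0.07216
  Dunn: 0.0976 × 0.17 = 0.016592
Normalizing constant = 0.109416.
P(Bell | marker) = 0.00588/0.109416 ≈ 0.0537
P(Arden | marker) = 0.014784/0.109416 ≈ 0.1351
P(Eyre | marker) = 0.07216/0.109416 ≈ 0.6595
P(Dunn | marker) = 0.016592/0.109416 ≈ 0.1516
(Check: 0.0537+0.1351+0.6595+0.1516 = 0.9999.)

Bell 0.0537, Arden 0.1351, Eyre 0.6595, Dunn 0.1516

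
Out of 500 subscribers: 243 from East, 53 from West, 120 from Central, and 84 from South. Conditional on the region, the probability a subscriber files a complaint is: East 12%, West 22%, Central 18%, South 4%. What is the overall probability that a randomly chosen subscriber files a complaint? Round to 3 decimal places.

Prior × likelihood for each hypothesis:
  East: 0.486 × 0.12 = 0.05832
  West: 0.106 × 0.22 = 0.02332
  Central: 0.24 × 0.18 = 0.0432
  South: 0.168 × 0.04 = 0.00672
P(complaint) = 0.05832 + 0.02332 + 0.0432 + 0.00672 = 0.13156 → 0.132.

0.132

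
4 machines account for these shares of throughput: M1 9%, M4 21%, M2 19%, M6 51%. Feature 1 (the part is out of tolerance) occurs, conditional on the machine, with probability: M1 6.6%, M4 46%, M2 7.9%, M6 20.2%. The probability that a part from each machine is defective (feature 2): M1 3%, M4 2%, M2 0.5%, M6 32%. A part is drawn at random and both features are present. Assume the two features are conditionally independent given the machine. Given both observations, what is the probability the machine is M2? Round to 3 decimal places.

0.002

Prior × likelihood for each hypothesis:
  M1: 0.09 × 0.066 × 0.03 = 0.0001782
  M4: 0.21 × 0.46 × 0.02 = 0.001932
  M2: 0.19 × 0.079 × 0.005 = 0.00007505
  M6: 0.51 × 0.202 × 0.32 = 0.0329664
Total = 0.03515165.
P(M2 | evidence) = 0.00007505 / 0.03515165 ≈ 0.002.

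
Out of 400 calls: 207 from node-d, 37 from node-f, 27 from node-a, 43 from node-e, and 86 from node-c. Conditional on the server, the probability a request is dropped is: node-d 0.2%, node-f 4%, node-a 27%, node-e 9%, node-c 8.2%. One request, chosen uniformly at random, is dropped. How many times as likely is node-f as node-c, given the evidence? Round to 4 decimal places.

Unnormalized posteriors (prior × likelihood):
  node-d: 0.5175 × 0.002 = 0.001035
  node-f: 0.0925 × 0.04 = 0.0037
  node-a: 0.0675 × 0.27 = 0.018225
  node-e: 0.1075 × 0.09 = 0.009675
  node-c: 0.215 × 0.082 = 0.01763
Total = 0.050265.
The ratio is 0.0037 / 0.01763 (the normalizer cancels) = 0.2099.

0.2099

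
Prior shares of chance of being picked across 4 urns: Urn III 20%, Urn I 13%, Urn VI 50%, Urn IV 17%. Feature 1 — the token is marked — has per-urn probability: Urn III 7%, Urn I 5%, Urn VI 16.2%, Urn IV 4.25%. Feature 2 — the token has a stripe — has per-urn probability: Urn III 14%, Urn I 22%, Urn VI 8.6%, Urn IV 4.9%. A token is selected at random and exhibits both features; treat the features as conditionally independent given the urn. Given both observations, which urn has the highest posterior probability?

Compute prior × likelihood for every hypothesis:
  Urn III: 0.2 × 0.07 × 0.14 = 0.00196
  Urn I: 0.13 × 0.05 × 0.22 = 0.00143
  Urn VI: 0.5 × 0.162 × 0.086 = 0.006966
  Urn IV: 0.17 × 0.0425 × 0.049 = 0.000354025
Sum = 0.010710025.
Largest term belongs to Urn VI, so Urn VI is most probable.

Urn VI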